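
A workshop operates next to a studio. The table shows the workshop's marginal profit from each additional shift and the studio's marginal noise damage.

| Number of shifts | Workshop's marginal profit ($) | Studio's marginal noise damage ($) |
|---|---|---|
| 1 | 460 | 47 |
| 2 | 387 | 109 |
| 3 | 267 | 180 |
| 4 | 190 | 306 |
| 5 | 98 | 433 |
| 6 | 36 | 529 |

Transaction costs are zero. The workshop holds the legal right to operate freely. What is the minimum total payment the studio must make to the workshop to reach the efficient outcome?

Left alone the workshop would choose level 6 (marginal profit stays positive).
Efficient level: k* = 3 (marginal profit ≥ marginal noise damage through 3).
The studio must at least cover the workshop's forgone profit from cutting 6→3: 190 + 98 + 36 = 324.

$324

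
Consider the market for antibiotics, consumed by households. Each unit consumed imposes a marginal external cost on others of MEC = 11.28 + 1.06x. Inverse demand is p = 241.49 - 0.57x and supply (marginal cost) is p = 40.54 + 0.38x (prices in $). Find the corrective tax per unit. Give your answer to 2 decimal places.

Social marginal benefit = demand − MEC = 230.21 - 1.63x.
Set SMB = MC: 230.21 - 1.63x = 40.54 + 0.38x → x* = 94.3632.
The Pigouvian tax equals MEC at x*: 11.28 + 1.06×94.3632 = 111.3050.

tax = $111.30 per unit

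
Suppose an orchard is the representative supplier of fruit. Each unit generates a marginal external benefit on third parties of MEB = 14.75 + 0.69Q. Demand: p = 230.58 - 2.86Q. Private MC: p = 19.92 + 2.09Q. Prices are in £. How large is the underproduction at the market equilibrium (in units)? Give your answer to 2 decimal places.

Market equilibrium (private): 19.92 + 2.09Q = 230.58 - 2.86Q → Q_m = 42.5576.
Social marginal cost = private MC − MEB = 5.17 + 1.40Q.
Set SMC = demand: 5.17 + 1.40Q = 230.58 - 2.86Q → Q* = 52.9131.
Gap = |42.5576 − 52.9131| = 10.3555.

10.36 units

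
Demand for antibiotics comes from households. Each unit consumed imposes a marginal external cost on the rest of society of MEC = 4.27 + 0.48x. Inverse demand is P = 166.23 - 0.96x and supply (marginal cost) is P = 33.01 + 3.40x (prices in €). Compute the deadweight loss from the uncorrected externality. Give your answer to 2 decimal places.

Market equilibrium (private): 33.01 + 3.40x = 166.23 - 0.96x → x_m = 30.5550.
Social marginal benefit = demand − MEC = 161.96 - 1.44x.
Set SMB = MC: 161.96 - 1.44x = 33.01 + 3.40x → x* = 26.6426.
Between x* and x_m the wedge MC − SMB runs linearly from 0 to MEC(x_m), so the loss is a triangle.
DWL = ½ × 3.9124 × 18.9364 = 37.0434.

DWL = €37.04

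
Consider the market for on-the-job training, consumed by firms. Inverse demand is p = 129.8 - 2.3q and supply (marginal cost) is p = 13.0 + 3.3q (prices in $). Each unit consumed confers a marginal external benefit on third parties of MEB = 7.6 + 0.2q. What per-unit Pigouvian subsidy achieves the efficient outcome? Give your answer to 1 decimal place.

subsidy = $12.2 per unit

Social marginal benefit = demand + MEB = 137.4 - 2.1q.
Set SMB = MC: 137.4 - 2.1q = 13.0 + 3.3q → q* = 23.0370.
The Pigouvian subsidy equals MEB at q*: 7.6 + 0.2×23.0370 = 12.2074.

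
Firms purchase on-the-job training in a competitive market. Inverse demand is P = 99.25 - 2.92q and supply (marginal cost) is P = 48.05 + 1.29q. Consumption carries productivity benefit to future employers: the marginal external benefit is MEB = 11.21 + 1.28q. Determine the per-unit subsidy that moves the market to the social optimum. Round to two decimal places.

Social marginal benefit = demand + MEB = 110.46 - 1.64q.
Set SMB = MC: 110.46 - 1.64q = 48.05 + 1.29q → q* = 21.3003.
The Pigouvian subsidy equals MEB at q*: 11.21 + 1.28×21.3003 = 38.4744.

subsidy = 38.47 per unit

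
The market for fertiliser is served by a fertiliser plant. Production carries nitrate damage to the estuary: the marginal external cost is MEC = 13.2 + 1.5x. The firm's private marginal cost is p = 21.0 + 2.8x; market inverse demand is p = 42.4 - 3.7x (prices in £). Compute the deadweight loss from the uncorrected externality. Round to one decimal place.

DWL = £20.6

Market equilibrium (private): 21.0 + 2.8x = 42.4 - 3.7x → x_m = 3.2923.
Social marginal cost = private MC + MEC = 34.2 + 4.3x.
Set SMC = demand: 34.2 + 4.3x = 42.4 - 3.7x → x* = 1.0250.
The welfare-loss triangle has base |x_m − x*| and height MEC(x_m) (the vertical gap between SMC and demand is zero at x* and MEC at x_m).
DWL = ½ × 2.2673 × 18.1385 = 20.5627.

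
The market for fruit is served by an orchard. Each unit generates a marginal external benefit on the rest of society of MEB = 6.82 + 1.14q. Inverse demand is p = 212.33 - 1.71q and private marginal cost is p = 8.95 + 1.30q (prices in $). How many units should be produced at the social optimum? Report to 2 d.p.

Social marginal cost = private MC − MEB = 2.13 + 0.16q.
Set SMC = demand: 2.13 + 0.16q = 212.33 - 1.71q → q* = 112.4064.

q* = 112.41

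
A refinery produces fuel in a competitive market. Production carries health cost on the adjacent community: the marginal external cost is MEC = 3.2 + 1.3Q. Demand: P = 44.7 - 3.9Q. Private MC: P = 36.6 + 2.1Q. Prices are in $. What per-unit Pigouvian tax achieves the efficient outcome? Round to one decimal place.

Social marginal cost = private MC + MEC = 39.8 + 3.4Q.
Set SMC = demand: 39.8 + 3.4Q = 44.7 - 3.9Q → Q* = 0.6712.
The Pigouvian tax equals MEC at Q*: 3.2 + 1.3×0.6712 = 4.0726.

tax = $4.1 per unit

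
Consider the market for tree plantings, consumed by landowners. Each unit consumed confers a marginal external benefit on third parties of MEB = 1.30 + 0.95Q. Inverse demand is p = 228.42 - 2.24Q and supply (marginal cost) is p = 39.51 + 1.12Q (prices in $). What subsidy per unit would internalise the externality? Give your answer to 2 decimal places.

subsidy = $76.28 per unit

Social marginal benefit = demand + MEB = 229.72 - 1.29Q.
Set SMB = MC: 229.72 - 1.29Q = 39.51 + 1.12Q → Q* = 78.9253.
The Pigouvian subsidy equals MEB at Q*: 1.30 + 0.95×78.9253 = 76.2790.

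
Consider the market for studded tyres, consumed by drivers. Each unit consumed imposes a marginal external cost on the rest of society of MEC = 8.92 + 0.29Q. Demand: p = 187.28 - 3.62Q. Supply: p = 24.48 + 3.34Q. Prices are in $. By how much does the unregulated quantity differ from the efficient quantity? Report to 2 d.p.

Market equilibrium (private): 24.48 + 3.34Q = 187.28 - 3.62Q → Q_m = 23.3908.
Social marginal benefit = demand − MEC = 178.36 - 3.91Q.
Set SMB = MC: 178.36 - 3.91Q = 24.48 + 3.34Q → Q* = 21.2248.
Gap = |23.3908 − 21.2248| = 2.1660.

2.17 units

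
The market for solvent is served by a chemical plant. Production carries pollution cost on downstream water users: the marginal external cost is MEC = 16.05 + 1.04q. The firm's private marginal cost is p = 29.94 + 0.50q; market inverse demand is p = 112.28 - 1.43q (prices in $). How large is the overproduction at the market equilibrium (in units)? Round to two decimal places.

Market equilibrium (private): 29.94 + 0.50q = 112.28 - 1.43q → q_m = 42.6632.
Social marginal cost = private MC + MEC = 45.99 + 1.54q.
Set SMC = demand: 45.99 + 1.54q = 112.28 - 1.43q → q* = 22.3199.
Gap = |42.6632 − 22.3199| = 20.3433.

20.34 units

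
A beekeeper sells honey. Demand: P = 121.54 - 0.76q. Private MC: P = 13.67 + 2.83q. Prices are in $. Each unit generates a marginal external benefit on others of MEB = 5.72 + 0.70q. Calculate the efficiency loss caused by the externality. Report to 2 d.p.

Market equilibrium (private): 13.67 + 2.83q = 121.54 - 0.76q → q_m = 30.0474.
Social marginal cost = private MC − MEB = 7.95 + 2.13q.
Set SMC = demand: 7.95 + 2.13q = 121.54 - 0.76q → q* = 39.3045.
The welfare-loss triangle has base |q_m − q*| and height MEB(q_m) (the vertical gap between SMC and demand is zero at q* and MEB at q_m).
DWL = ½ × 9.2571 × 26.7531 = 123.8281.

DWL = $123.83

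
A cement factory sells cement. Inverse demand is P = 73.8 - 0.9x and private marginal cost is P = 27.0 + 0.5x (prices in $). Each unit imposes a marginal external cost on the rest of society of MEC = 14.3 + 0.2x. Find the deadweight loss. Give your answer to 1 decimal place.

Market equilibrium (private): 27.0 + 0.5x = 73.8 - 0.9x → x_m = 33.4286.
Social marginal cost = private MC + MEC = 41.3 + 0.7x.
Set SMC = demand: 41.3 + 0.7x = 73.8 - 0.9x → x* = 20.3125.
Between x* and x_m the wedge SMC − demand runs linearly from 0 to MEC(x_m), so the loss is a triangle.
DWL = ½ × 13.1161 × 20.9857 = 137.6253.

DWL = $137.6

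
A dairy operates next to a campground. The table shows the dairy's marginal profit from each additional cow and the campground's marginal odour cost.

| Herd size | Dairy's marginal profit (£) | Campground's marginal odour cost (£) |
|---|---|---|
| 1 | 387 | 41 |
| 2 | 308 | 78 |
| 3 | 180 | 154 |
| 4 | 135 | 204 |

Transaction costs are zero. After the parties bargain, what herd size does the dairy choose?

3

Bargaining reaches the level where marginal profit last exceeds marginal odour cost.
That holds through level 3 (180 ≥ 154) but not at 4 (135 < 204).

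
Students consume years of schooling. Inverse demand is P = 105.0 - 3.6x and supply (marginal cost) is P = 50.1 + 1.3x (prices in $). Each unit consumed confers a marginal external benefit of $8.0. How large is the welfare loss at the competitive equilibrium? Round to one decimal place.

DWL = $6.5

Market equilibrium (private): 50.1 + 1.3x = 105.0 - 3.6x → x_m = 11.2041.
Social marginal benefit = demand + MEB = 113.0 - 3.6x.
Set SMB = MC: 113.0 - 3.6x = 50.1 + 1.3x → x* = 12.8367.
Between x* and x_m the wedge SMB − MC runs linearly from 0 to MEB(x_m), so the loss is a triangle.
DWL = ½ × 1.6326 × 8.0000 = 6.5304.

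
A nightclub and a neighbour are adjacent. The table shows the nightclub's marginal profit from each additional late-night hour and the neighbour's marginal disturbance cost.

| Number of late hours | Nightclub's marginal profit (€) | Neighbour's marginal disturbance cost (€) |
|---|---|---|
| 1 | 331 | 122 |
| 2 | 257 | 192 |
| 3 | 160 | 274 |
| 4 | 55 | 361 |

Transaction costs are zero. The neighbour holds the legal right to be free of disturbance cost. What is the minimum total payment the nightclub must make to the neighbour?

€314

Efficient level: marginal profit ≥ marginal disturbance cost through level 2, so k* = 2.
With the neighbour holding the right, the nightclub must at least compensate total damage at k*: 122 + 192 = 314.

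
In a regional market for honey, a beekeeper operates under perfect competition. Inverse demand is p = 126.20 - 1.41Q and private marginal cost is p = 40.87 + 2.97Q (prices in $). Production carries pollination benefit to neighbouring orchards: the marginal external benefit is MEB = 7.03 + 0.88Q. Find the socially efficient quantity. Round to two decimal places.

Social marginal cost = private MC − MEB = 33.84 + 2.09Q.
Set SMC = demand: 33.84 + 2.09Q = 126.20 - 1.41Q → Q* = 26.3886.

Q* = 26.39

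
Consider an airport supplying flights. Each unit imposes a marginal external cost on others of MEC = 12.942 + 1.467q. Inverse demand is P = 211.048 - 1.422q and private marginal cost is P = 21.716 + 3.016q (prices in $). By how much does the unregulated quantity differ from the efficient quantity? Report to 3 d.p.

12.790 units

Market equilibrium (private): 21.716 + 3.016q = 211.048 - 1.422q → q_m = 42.6616.
Social marginal cost = private MC + MEC = 34.658 + 4.483q.
Set SMC = demand: 34.658 + 4.483q = 211.048 - 1.422q → q* = 29.8713.
Gap = |42.6616 − 29.8713| = 12.7903.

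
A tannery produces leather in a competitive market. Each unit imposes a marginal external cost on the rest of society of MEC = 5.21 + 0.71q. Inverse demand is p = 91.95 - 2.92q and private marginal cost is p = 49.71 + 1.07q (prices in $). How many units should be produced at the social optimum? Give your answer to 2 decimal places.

q* = 7.88

Social marginal cost = private MC + MEC = 54.92 + 1.78q.
Set SMC = demand: 54.92 + 1.78q = 91.95 - 2.92q → q* = 7.8787.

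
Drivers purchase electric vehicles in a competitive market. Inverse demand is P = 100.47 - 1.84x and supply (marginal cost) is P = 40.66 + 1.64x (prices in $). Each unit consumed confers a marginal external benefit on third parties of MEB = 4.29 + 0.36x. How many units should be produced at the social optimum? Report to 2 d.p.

x* = 20.54

Social marginal benefit = demand + MEB = 104.76 - 1.48x.
Set SMB = MC: 104.76 - 1.48x = 40.66 + 1.64x → x* = 20.5449.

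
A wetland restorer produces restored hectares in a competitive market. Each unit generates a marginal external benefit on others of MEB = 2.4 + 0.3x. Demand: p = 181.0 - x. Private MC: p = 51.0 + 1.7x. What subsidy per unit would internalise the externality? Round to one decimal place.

subsidy = 19.0 per unit

Social marginal cost = private MC − MEB = 48.6 + 1.4x.
Set SMC = demand: 48.6 + 1.4x = 181.0 - x → x* = 55.1667.
The Pigouvian subsidy equals MEB at x*: 2.4 + 0.3×55.1667 = 18.9500.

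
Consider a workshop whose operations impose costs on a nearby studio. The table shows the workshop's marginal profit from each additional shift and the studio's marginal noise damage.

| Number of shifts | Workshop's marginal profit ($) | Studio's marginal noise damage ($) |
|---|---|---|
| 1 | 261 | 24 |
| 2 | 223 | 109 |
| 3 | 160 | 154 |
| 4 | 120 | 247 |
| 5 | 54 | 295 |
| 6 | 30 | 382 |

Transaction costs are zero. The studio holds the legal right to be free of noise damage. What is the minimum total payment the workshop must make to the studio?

Efficient level: marginal profit ≥ marginal noise damage through level 3, so k* = 3.
With the studio holding the right, the workshop must at least compensate total damage at k*: 24 + 109 + 154 = 287.

$287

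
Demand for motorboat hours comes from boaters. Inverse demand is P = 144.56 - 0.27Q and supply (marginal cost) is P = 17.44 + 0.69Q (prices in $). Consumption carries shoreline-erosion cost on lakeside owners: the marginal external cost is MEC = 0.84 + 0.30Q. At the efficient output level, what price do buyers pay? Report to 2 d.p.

Social marginal benefit = demand − MEC = 143.72 - 0.57Q.
Set SMB = MC: 143.72 - 0.57Q = 17.44 + 0.69Q → Q* = 100.2222.
Consumer price on the demand curve at Q*: 144.56 − 0.27×100.2222 = 117.5000.

P = $117.50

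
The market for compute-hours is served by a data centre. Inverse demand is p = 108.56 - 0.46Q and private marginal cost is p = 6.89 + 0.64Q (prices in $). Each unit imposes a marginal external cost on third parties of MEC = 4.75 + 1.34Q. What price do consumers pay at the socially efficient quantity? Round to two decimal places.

Social marginal cost = private MC + MEC = 11.64 + 1.98Q.
Set SMC = demand: 11.64 + 1.98Q = 108.56 - 0.46Q → Q* = 39.7213.
Consumer price on the demand curve at Q*: 108.56 − 0.46×39.7213 = 90.2882.

P = $90.29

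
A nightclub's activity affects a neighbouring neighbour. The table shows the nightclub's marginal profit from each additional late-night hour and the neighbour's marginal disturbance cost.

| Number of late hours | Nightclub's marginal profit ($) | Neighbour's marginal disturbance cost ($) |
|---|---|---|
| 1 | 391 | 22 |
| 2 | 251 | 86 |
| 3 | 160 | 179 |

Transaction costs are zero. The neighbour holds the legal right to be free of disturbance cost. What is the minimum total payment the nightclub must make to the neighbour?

$108

Efficient level: marginal profit ≥ marginal disturbance cost through level 2, so k* = 2.
With the neighbour holding the right, the nightclub must at least compensate total damage at k*: 22 + 86 = 108.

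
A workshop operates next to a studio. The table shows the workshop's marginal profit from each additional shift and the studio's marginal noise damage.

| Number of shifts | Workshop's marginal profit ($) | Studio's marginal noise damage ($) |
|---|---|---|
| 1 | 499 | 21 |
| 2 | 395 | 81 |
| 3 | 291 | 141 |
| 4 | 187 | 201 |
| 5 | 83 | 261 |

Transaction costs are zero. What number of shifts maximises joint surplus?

3

Bargaining reaches the level where marginal profit last exceeds marginal noise damage.
That holds through level 3 (291 ≥ 141) but not at 4 (187 < 201).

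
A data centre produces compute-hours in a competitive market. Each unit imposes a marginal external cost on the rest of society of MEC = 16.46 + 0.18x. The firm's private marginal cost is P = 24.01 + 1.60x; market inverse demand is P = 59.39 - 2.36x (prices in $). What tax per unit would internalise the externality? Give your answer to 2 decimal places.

tax = $17.28 per unit

Social marginal cost = private MC + MEC = 40.47 + 1.78x.
Set SMC = demand: 40.47 + 1.78x = 59.39 - 2.36x → x* = 4.5700.
The Pigouvian tax equals MEC at x*: 16.46 + 0.18×4.5700 = 17.2826.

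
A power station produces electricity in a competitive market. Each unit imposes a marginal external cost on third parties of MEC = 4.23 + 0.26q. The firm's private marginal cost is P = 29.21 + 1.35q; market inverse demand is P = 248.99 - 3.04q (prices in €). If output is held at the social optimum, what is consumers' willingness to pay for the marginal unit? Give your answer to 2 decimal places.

Social marginal cost = private MC + MEC = 33.44 + 1.61q.
Set SMC = demand: 33.44 + 1.61q = 248.99 - 3.04q → q* = 46.3548.
Consumer price on the demand curve at q*: 248.99 − 3.04×46.3548 = 108.0714.

P = €108.07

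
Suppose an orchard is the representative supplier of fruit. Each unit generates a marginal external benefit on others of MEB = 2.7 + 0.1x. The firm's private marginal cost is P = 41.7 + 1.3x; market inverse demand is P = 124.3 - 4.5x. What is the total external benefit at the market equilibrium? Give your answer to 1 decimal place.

Market equilibrium (private): 41.7 + 1.3x = 124.3 - 4.5x → x_m = 14.2414.
Total external benefit = ∫₀^{x_m} (2.7 + 0.1x) dx = 2.7×14.2414 + ½×0.1×14.2414² = 48.5927.

48.6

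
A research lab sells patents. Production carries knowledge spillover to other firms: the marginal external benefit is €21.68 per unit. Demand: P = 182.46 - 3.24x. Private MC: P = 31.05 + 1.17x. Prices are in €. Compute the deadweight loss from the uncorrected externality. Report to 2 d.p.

Market equilibrium (private): 31.05 + 1.17x = 182.46 - 3.24x → x_m = 34.3333.
Social marginal cost = private MC − MEB = 9.37 + 1.17x.
Set SMC = demand: 9.37 + 1.17x = 182.46 - 3.24x → x* = 39.2494.
Between x* and x_m the wedge demand − SMC runs linearly from 0 to MEB(x_m), so the loss is a triangle.
DWL = ½ × 4.9161 × 21.6800 = 53.2905.

DWL = €53.29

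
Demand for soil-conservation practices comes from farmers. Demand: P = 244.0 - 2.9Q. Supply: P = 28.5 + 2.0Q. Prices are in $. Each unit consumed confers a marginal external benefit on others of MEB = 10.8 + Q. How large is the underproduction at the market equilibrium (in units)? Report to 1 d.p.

14.0 units

Market equilibrium (private): 28.5 + 2.0Q = 244.0 - 2.9Q → Q_m = 43.9796.
Social marginal benefit = demand + MEB = 254.8 - 1.9Q.
Set SMB = MC: 254.8 - 1.9Q = 28.5 + 2.0Q → Q* = 58.0256.
Gap = |43.9796 − 58.0256| = 14.0460.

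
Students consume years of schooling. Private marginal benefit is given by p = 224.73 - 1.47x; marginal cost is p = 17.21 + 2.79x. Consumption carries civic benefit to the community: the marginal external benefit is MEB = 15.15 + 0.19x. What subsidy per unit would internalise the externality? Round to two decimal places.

Social marginal benefit = demand + MEB = 239.88 - 1.28x.
Set SMB = MC: 239.88 - 1.28x = 17.21 + 2.79x → x* = 54.7101.
The Pigouvian subsidy equals MEB at x*: 15.15 + 0.19×54.7101 = 25.5449.

subsidy = 25.54 per unit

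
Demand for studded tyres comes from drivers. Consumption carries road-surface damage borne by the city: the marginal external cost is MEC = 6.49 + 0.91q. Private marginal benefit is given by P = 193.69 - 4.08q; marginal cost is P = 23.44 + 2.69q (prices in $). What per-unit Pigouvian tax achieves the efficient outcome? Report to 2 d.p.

tax = $25.89 per unit

Social marginal benefit = demand − MEC = 187.20 - 4.99q.
Set SMB = MC: 187.20 - 4.99q = 23.44 + 2.69q → q* = 21.3229.
The Pigouvian tax equals MEC at q*: 6.49 + 0.91×21.3229 = 25.8938.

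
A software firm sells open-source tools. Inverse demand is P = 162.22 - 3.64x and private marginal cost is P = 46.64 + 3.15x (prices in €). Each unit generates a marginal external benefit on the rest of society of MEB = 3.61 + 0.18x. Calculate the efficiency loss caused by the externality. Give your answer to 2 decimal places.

Market equilibrium (private): 46.64 + 3.15x = 162.22 - 3.64x → x_m = 17.0221.
Social marginal cost = private MC − MEB = 43.03 + 2.97x.
Set SMC = demand: 43.03 + 2.97x = 162.22 - 3.64x → x* = 18.0318.
The loss is the area between SMC and demand from x* to x_m; with linear curves that's a triangle of height MEB(x_m).
DWL = ½ × 1.0097 × 6.6740 = 3.3694.

DWL = €3.37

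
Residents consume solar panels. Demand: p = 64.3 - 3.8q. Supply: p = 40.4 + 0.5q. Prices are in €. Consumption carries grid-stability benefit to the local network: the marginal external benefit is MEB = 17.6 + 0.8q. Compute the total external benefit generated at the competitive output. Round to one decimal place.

€110.2

Market equilibrium (private): 40.4 + 0.5q = 64.3 - 3.8q → q_m = 5.5581.
Total external benefit = ∫₀^{q_m} (17.6 + 0.8q) dq = 17.6×5.5581 + ½×0.8×5.5581² = 110.1796.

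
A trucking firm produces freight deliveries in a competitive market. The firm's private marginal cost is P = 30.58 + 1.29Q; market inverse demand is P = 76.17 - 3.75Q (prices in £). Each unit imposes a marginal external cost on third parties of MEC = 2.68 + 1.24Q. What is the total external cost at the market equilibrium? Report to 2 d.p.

£74.97

Market equilibrium (private): 30.58 + 1.29Q = 76.17 - 3.75Q → Q_m = 9.0456.
Total external cost = ∫₀^{Q_m} (2.68 + 1.24Q) dQ = 2.68×9.0456 + ½×1.24×9.0456² = 74.9724.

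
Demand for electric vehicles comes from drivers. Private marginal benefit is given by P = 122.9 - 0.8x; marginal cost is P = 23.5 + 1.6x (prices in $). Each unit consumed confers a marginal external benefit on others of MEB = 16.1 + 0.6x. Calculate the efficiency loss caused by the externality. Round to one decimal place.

Market equilibrium (private): 23.5 + 1.6x = 122.9 - 0.8x → x_m = 41.4167.
Social marginal benefit = demand + MEB = 139.0 - 0.2x.
Set SMB = MC: 139.0 - 0.2x = 23.5 + 1.6x → x* = 64.1667.
Height of the DWL triangle at x_m is SMB(x_m) − MC(x_m) = MEB(x_m) = 40.9500.
DWL = ½ × 22.7500 × 40.9500 = 465.8063.

DWL = $465.8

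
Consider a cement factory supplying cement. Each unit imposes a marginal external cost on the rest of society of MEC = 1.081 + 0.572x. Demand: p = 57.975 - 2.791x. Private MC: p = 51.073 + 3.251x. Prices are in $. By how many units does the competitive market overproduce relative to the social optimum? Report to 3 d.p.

Market equilibrium (private): 51.073 + 3.251x = 57.975 - 2.791x → x_m = 1.1423.
Social marginal cost = private MC + MEC = 52.154 + 3.823x.
Set SMC = demand: 52.154 + 3.823x = 57.975 - 2.791x → x* = 0.8801.
Gap = |1.1423 − 0.8801| = 0.2622.

0.262 units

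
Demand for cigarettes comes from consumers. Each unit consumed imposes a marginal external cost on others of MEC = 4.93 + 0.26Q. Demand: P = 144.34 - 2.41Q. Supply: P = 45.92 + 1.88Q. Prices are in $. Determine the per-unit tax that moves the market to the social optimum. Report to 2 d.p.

tax = $10.27 per unit

Social marginal benefit = demand − MEC = 139.41 - 2.67Q.
Set SMB = MC: 139.41 - 2.67Q = 45.92 + 1.88Q → Q* = 20.5473.
The Pigouvian tax equals MEC at Q*: 4.93 + 0.26×20.5473 = 10.2723.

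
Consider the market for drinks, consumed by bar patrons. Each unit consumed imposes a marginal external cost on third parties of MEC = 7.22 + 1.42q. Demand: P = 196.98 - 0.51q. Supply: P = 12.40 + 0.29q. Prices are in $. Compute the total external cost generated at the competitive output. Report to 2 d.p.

Market equilibrium (private): 12.40 + 0.29q = 196.98 - 0.51q → q_m = 230.7250.
Total external cost = ∫₀^{q_m} (7.22 + 1.42q) dq = 7.22×230.7250 + ½×1.42×230.7250² = 39461.9927.

$39461.99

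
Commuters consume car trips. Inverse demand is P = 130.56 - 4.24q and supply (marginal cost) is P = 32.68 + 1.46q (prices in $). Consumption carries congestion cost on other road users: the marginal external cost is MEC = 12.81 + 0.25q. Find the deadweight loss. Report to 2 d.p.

DWL = $24.58

Market equilibrium (private): 32.68 + 1.46q = 130.56 - 4.24q → q_m = 17.1719.
Social marginal benefit = demand − MEC = 117.75 - 4.49q.
Set SMB = MC: 117.75 - 4.49q = 32.68 + 1.46q → q* = 14.2975.
The loss is the area between SMB and MC from q* to q_m; with linear curves that's a triangle of height MEC(q_m).
DWL = ½ × 2.8744 × 17.1030 = 24.5804.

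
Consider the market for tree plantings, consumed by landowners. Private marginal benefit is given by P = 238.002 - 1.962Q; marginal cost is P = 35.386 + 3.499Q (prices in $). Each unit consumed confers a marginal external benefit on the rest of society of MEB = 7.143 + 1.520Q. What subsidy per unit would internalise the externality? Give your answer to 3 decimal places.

Social marginal benefit = demand + MEB = 245.145 - 0.442Q.
Set SMB = MC: 245.145 - 0.442Q = 35.386 + 3.499Q → Q* = 53.2248.
The Pigouvian subsidy equals MEB at Q*: 7.143 + 1.520×53.2248 = 88.0447.

subsidy = $88.045 per unit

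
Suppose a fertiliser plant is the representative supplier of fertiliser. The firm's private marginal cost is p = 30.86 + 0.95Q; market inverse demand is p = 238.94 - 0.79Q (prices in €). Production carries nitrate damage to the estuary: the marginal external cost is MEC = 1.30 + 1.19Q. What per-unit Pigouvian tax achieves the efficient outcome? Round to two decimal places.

tax = €85.28 per unit

Social marginal cost = private MC + MEC = 32.16 + 2.14Q.
Set SMC = demand: 32.16 + 2.14Q = 238.94 - 0.79Q → Q* = 70.5734.
The Pigouvian tax equals MEC at Q*: 1.30 + 1.19×70.5734 = 85.2823.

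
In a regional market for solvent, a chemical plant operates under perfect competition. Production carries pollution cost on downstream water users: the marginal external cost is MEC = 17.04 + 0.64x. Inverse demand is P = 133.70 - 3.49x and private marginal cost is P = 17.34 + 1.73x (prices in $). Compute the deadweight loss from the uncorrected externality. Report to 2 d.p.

Market equilibrium (private): 17.34 + 1.73x = 133.70 - 3.49x → x_m = 22.2912.
Social marginal cost = private MC + MEC = 34.38 + 2.37x.
Set SMC = demand: 34.38 + 2.37x = 133.70 - 3.49x → x* = 16.9488.
The loss is the area between SMC and demand from x* to x_m; with linear curves that's a triangle of height MEC(x_m).
DWL = ½ × 5.3424 × 31.3064 = 83.6257.

DWL = $83.63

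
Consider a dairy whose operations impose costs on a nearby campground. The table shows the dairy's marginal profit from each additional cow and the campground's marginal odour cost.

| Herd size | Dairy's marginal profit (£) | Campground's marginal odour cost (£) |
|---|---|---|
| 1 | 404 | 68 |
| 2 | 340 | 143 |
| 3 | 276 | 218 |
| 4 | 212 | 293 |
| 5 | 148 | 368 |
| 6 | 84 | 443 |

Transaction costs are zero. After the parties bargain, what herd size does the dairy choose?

Bargaining reaches the level where marginal profit last exceeds marginal odour cost.
That holds through level 3 (276 ≥ 218) but not at 4 (212 < 293).

3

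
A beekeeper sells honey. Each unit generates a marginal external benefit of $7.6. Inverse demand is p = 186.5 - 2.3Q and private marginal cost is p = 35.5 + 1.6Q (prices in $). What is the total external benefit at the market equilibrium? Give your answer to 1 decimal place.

Market equilibrium (private): 35.5 + 1.6Q = 186.5 - 2.3Q → Q_m = 38.7179.
Total external benefit = MEB × Q_m = 7.6 × 38.7179 = 294.2560.

$294.3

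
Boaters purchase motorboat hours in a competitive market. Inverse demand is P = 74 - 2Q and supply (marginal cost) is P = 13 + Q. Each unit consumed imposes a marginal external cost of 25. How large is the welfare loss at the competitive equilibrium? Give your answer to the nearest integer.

Market equilibrium (private): 13 + Q = 74 - 2Q → Q_m = 20.3333.
Social marginal benefit = demand − MEC = 49 - 2Q.
Set SMB = MC: 49 - 2Q = 13 + Q → Q* = 12.0000.
The welfare-loss triangle has base |Q_m − Q*| and height MEC(Q_m) (the vertical gap between SMB and MC is zero at Q* and MEC at Q_m).
DWL = ½ × 8.3333 × 25.0000 = 104.1663.

DWL = 104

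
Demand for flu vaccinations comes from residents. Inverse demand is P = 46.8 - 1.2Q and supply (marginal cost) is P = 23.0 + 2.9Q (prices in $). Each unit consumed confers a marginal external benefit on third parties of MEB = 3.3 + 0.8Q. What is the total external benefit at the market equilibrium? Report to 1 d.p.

$32.6

Market equilibrium (private): 23.0 + 2.9Q = 46.8 - 1.2Q → Q_m = 5.8049.
Total external benefit = ∫₀^{Q_m} (3.3 + 0.8Q) dQ = 3.3×5.8049 + ½×0.8×5.8049² = 32.6349.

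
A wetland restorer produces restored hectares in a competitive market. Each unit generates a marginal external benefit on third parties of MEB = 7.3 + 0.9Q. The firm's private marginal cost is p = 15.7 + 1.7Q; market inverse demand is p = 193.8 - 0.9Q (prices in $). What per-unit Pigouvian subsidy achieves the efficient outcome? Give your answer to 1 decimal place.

Social marginal cost = private MC − MEB = 8.4 + 0.8Q.
Set SMC = demand: 8.4 + 0.8Q = 193.8 - 0.9Q → Q* = 109.0588.
The Pigouvian subsidy equals MEB at Q*: 7.3 + 0.9×109.0588 = 105.4529.

subsidy = $105.5 per unit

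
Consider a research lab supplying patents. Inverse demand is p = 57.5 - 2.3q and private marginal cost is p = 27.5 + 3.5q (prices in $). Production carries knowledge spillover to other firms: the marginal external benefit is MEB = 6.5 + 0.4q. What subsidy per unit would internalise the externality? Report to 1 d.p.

Social marginal cost = private MC − MEB = 21.0 + 3.1q.
Set SMC = demand: 21.0 + 3.1q = 57.5 - 2.3q → q* = 6.7593.
The Pigouvian subsidy equals MEB at q*: 6.5 + 0.4×6.7593 = 9.2037.

subsidy = $9.2 per unit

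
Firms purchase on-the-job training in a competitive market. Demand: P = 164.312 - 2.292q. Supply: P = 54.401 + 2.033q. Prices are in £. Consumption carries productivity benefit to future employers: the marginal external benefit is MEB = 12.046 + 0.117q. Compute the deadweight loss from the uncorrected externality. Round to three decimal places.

DWL = £26.804

Market equilibrium (private): 54.401 + 2.033q = 164.312 - 2.292q → q_m = 25.4129.
Social marginal benefit = demand + MEB = 176.358 - 2.175q.
Set SMB = MC: 176.358 - 2.175q = 54.401 + 2.033q → q* = 28.9822.
Between q* and q_m the wedge SMB − MC runs linearly from 0 to MEB(q_m), so the loss is a triangle.
DWL = ½ × 3.5693 × 15.0193 = 26.8042.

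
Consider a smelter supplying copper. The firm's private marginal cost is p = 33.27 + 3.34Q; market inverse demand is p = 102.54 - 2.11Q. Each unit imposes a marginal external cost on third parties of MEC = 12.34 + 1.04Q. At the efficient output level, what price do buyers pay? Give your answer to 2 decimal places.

P = 84.03

Social marginal cost = private MC + MEC = 45.61 + 4.38Q.
Set SMC = demand: 45.61 + 4.38Q = 102.54 - 2.11Q → Q* = 8.7720.
Consumer price on the demand curve at Q*: 102.54 − 2.11×8.7720 = 84.0311.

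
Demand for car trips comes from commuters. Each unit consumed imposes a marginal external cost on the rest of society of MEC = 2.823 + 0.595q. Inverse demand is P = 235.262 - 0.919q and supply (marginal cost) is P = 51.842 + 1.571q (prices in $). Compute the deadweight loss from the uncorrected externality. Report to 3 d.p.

DWL = $352.745

Market equilibrium (private): 51.842 + 1.571q = 235.262 - 0.919q → q_m = 73.6627.
Social marginal benefit = demand − MEC = 232.439 - 1.514q.
Set SMB = MC: 232.439 - 1.514q = 51.842 + 1.571q → q* = 58.5404.
Height of the DWL triangle at q_m is MC(q_m) − SMB(q_m) = MEC(q_m) = 46.6523.
DWL = ½ × 15.1223 × 46.6523 = 352.7450.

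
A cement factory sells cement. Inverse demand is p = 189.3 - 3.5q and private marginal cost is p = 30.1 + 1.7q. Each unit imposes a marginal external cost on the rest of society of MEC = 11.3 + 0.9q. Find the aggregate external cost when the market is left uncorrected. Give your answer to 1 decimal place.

Market equilibrium (private): 30.1 + 1.7q = 189.3 - 3.5q → q_m = 30.6154.
Total external cost = ∫₀^{q_m} (11.3 + 0.9q) dq = 11.3×30.6154 + ½×0.9×30.6154² = 767.7402.

767.7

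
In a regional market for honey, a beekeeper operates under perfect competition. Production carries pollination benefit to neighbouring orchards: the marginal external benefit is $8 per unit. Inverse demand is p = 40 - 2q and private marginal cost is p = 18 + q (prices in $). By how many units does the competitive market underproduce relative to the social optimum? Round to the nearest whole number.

3 units

Market equilibrium (private): 18 + q = 40 - 2q → q_m = 7.3333.
Social marginal cost = private MC − MEB = 10 + q.
Set SMC = demand: 10 + q = 40 - 2q → q* = 10.0000.
Gap = |7.3333 − 10.0000| = 2.6667.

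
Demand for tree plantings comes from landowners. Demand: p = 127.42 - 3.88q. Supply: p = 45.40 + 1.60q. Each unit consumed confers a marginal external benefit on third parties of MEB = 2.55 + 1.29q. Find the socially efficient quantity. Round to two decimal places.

Social marginal benefit = demand + MEB = 129.97 - 2.59q.
Set SMB = MC: 129.97 - 2.59q = 45.40 + 1.60q → q* = 20.1838.

q* = 20.18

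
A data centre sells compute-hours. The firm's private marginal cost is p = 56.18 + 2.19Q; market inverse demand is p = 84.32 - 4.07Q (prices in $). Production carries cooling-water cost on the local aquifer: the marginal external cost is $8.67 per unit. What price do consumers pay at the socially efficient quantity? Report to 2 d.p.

P = $71.66

Social marginal cost = private MC + MEC = 64.85 + 2.19Q.
Set SMC = demand: 64.85 + 2.19Q = 84.32 - 4.07Q → Q* = 3.1102.
Consumer price on the demand curve at Q*: 84.32 − 4.07×3.1102 = 71.6615.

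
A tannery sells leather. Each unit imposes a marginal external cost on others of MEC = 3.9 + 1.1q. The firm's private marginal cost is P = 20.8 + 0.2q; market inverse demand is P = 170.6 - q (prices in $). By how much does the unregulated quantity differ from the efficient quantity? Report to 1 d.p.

61.4 units

Market equilibrium (private): 20.8 + 0.2q = 170.6 - q → q_m = 124.8333.
Social marginal cost = private MC + MEC = 24.7 + 1.3q.
Set SMC = demand: 24.7 + 1.3q = 170.6 - q → q* = 63.4348.
Gap = |124.8333 − 63.4348| = 61.3985.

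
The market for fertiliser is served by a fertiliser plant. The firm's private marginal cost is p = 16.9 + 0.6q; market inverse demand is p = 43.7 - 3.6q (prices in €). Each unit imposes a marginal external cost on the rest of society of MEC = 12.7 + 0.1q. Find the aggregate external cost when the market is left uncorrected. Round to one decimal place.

Market equilibrium (private): 16.9 + 0.6q = 43.7 - 3.6q → q_m = 6.3810.
Total external cost = ∫₀^{q_m} (12.7 + 0.1q) dq = 12.7×6.3810 + ½×0.1×6.3810² = 83.0746.

€83.1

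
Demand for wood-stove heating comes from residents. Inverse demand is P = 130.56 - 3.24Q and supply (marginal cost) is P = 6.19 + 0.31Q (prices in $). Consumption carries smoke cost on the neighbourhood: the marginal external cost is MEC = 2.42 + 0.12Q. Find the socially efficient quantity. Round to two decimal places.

Q* = 33.23

Social marginal benefit = demand − MEC = 128.14 - 3.36Q.
Set SMB = MC: 128.14 - 3.36Q = 6.19 + 0.31Q → Q* = 33.2289.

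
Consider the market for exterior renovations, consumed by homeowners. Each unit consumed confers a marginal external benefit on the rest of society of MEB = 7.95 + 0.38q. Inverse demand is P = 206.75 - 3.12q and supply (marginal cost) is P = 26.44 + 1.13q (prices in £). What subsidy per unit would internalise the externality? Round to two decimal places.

subsidy = £26.44 per unit

Social marginal benefit = demand + MEB = 214.70 - 2.74q.
Set SMB = MC: 214.70 - 2.74q = 26.44 + 1.13q → q* = 48.6460.
The Pigouvian subsidy equals MEB at q*: 7.95 + 0.38×48.6460 = 26.4355.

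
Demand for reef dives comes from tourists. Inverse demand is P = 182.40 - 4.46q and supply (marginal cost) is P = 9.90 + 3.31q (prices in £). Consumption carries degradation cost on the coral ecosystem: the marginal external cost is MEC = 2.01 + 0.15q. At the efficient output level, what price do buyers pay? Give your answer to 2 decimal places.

P = £86.39

Social marginal benefit = demand − MEC = 180.39 - 4.61q.
Set SMB = MC: 180.39 - 4.61q = 9.90 + 3.31q → q* = 21.5265.
Consumer price on the demand curve at q*: 182.40 − 4.46×21.5265 = 86.3918.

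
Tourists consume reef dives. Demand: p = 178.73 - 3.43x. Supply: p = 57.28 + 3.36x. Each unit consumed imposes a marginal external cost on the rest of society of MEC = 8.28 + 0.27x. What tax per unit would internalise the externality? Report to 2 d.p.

tax = 12.61 per unit

Social marginal benefit = demand − MEC = 170.45 - 3.70x.
Set SMB = MC: 170.45 - 3.70x = 57.28 + 3.36x → x* = 16.0297.
The Pigouvian tax equals MEC at x*: 8.28 + 0.27×16.0297 = 12.6080.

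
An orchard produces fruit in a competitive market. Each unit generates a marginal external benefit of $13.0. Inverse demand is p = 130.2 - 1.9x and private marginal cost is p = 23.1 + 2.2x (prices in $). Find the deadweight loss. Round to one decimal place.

Market equilibrium (private): 23.1 + 2.2x = 130.2 - 1.9x → x_m = 26.1220.
Social marginal cost = private MC − MEB = 10.1 + 2.2x.
Set SMC = demand: 10.1 + 2.2x = 130.2 - 1.9x → x* = 29.2927.
Height of the DWL triangle at x_m is demand(x_m) − SMC(x_m) = MEB(x_m) = 13.0000.
DWL = ½ × 3.1707 × 13.0000 = 20.6096.

DWL = $20.6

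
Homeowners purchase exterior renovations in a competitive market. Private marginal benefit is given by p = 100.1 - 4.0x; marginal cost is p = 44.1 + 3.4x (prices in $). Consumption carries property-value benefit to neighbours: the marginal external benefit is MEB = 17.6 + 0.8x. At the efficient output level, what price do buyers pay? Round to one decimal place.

P = $55.5

Social marginal benefit = demand + MEB = 117.7 - 3.2x.
Set SMB = MC: 117.7 - 3.2x = 44.1 + 3.4x → x* = 11.1515.
Consumer price on the demand curve at x*: 100.1 − 4.0×11.1515 = 55.4940.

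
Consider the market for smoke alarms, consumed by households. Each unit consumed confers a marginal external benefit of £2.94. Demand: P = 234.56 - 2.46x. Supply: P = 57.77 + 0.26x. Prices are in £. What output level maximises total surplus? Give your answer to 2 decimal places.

Social marginal benefit = demand + MEB = 237.50 - 2.46x.
Set SMB = MC: 237.50 - 2.46x = 57.77 + 0.26x → x* = 66.0772.

x* = 66.08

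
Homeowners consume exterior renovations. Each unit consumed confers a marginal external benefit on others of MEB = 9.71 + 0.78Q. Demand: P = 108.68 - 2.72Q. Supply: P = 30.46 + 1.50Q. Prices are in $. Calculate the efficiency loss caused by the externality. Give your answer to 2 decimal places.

DWL = $84.90

Market equilibrium (private): 30.46 + 1.50Q = 108.68 - 2.72Q → Q_m = 18.5355.
Social marginal benefit = demand + MEB = 118.39 - 1.94Q.
Set SMB = MC: 118.39 - 1.94Q = 30.46 + 1.50Q → Q* = 25.5610.
Between Q* and Q_m the wedge SMB − MC runs linearly from 0 to MEB(Q_m), so the loss is a triangle.
DWL = ½ × 7.0255 × 24.1677 = 84.8951.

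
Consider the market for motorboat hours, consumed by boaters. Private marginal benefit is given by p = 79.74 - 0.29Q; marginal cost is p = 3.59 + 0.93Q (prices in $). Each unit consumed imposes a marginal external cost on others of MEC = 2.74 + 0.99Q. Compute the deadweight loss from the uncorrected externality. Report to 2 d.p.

Market equilibrium (private): 3.59 + 0.93Q = 79.74 - 0.29Q → Q_m = 62.4180.
Social marginal benefit = demand − MEC = 77.00 - 1.28Q.
Set SMB = MC: 77.00 - 1.28Q = 3.59 + 0.93Q → Q* = 33.2172.
Between Q* and Q_m the wedge MC − SMB runs linearly from 0 to MEC(Q_m), so the loss is a triangle.
DWL = ½ × 29.2008 × 64.5339 = 942.2208.

DWL = $942.22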